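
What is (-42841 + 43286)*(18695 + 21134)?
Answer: 17723905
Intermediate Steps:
(-42841 + 43286)*(18695 + 21134) = 445*39829 = 17723905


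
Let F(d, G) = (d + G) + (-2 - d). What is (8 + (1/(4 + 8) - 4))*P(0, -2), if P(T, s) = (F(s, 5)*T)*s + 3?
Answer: 49/4 ≈ 12.250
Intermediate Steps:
F(d, G) = -2 + G (F(d, G) = (G + d) + (-2 - d) = -2 + G)
P(T, s) = 3 + 3*T*s (P(T, s) = ((-2 + 5)*T)*s + 3 = (3*T)*s + 3 = 3*T*s + 3 = 3 + 3*T*s)
(8 + (1/(4 + 8) - 4))*P(0, -2) = (8 + (1/(4 + 8) - 4))*(3 + 3*0*(-2)) = (8 + (1/12 - 4))*(3 + 0) = (8 + (1/12 - 4))*3 = (8 - 47/12)*3 = (49/12)*3 = 49/4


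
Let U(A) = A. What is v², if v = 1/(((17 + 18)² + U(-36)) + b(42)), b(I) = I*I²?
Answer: 1/5666626729 ≈ 1.7647e-10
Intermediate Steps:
b(I) = I³
v = 1/75277 (v = 1/(((17 + 18)² - 36) + 42³) = 1/((35² - 36) + 74088) = 1/((1225 - 36) + 74088) = 1/(1189 + 74088) = 1/75277 ≈ 1.3284e-5)
v² = (1/75277)² = 1/5666626729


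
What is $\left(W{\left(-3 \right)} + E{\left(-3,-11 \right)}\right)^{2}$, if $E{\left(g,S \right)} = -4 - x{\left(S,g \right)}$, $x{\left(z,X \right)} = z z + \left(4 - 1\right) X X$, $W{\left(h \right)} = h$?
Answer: $24025$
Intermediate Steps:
$x{\left(z,X \right)} = z^{2} + 3 X^{2}$ ($x{\left(z,X \right)} = z^{2} + 3 X X = z^{2} + 3 X^{2}$)
$E{\left(g,S \right)} = -4 - S^{2} - 3 g^{2}$ ($E{\left(g,S \right)} = -4 - \left(S^{2} + 3 g^{2}\right) = -4 - S^{2} - 3 g^{2}$)
$\left(W{\left(-3 \right)} + E{\left(-3,-11 \right)}\right)^{2} = \left(-3 - \left(125 + 27\right)\right)^{2} = \left(-3 - 152\right)^{2} = \left(-155\right)^{2} = 24025$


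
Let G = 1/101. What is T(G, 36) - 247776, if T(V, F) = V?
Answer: -25025375/101 ≈ -2.4778e+5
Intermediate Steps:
G = 1/101 ≈ 0.0099010
T(G, 36) - 247776 = 1/101 - 247776 = -25025375/101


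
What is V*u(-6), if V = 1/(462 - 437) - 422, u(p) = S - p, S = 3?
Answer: -94941/25 ≈ -3797.6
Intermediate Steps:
u(p) = 3 - p
V = -10549/25 (V = 1/25 - 422 = -10549/25 ≈ -421.96)
V*u(-6) = -10549*(3 - 1*(-6))/25 = -10549*(3 + 6)/25 = -10549/25*9 = -94941/25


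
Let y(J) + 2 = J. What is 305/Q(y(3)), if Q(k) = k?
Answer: 305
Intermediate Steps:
y(J) = -2 + J
305/Q(y(3)) = 305/(-2 + 3) = 305/1 = 305*1 = 305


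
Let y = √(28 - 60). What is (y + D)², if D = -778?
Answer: 605252 - 6224*I*√2 ≈ 6.0525e+5 - 8802.1*I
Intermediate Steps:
y = 4*I*√2 (y = √(-32) = 4*I*√2 ≈ 5.6569*I)
(y + D)² = (4*I*√2 - 778)² = (-778 + 4*I*√2)²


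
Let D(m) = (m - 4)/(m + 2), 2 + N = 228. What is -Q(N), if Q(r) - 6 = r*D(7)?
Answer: -244/3 ≈ -81.333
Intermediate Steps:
N = 226 (N = -2 + 228 = 226)
D(m) = (-4 + m)/(2 + m)
Q(r) = 6 + r/3 (Q(r) = 6 + r*((-4 + 7)/(2 + 7)) = 6 + r*(3/9) = 6 + r*((⅑)*3) = 6 + r*(⅓) = 6 + r/3)
-Q(N) = -(6 + (⅓)*226) = -(6 + 226/3) = -1*244/3 = -244/3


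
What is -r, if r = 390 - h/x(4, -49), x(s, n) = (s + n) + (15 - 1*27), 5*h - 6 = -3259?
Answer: -107897/285 ≈ -378.59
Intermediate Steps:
h = -3253/5 (h = 6/5 + (⅕)*(-3259) = 6/5 - 3259/5 = -3253/5 ≈ -650.60)
x(s, n) = -12 + n + s (x(s, n) = (n + s) + (15 - 27) = (n + s) - 12 = -12 + n + s)
r = 107897/285 (r = 390 - (-3253)/(5*(-12 - 49 + 4)) = 390 - (-3253)/(5*(-57)) = 390 - (-3253)*(-1)/(5*57) = 390 - 1*3253/285 = 390 - 3253/285 = 107897/285 ≈ 378.59)
-r = -1*107897/285 = -107897/285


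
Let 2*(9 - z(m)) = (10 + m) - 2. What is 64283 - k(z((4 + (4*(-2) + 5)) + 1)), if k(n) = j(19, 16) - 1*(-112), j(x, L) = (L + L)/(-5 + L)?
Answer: 705849/11 ≈ 64168.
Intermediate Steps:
j(x, L) = 2*L/(-5 + L) (j(x, L) = (2*L)/(-5 + L) = 2*L/(-5 + L))
z(m) = 5 - m/2 (z(m) = 9 - ((10 + m) - 2)/2 = 9 - (8 + m)/2 = 9 + (-4 - m/2) = 5 - m/2)
k(n) = 1264/11 (k(n) = 2*16/(-5 + 16) - 1*(-112) = 2*16/11 + 112 = 2*16*(1/11) + 112 = 32/11 + 112 = 1264/11)
64283 - k(z((4 + (4*(-2) + 5)) + 1)) = 64283 - 1*1264/11 = 64283 - 1264/11 = 705849/11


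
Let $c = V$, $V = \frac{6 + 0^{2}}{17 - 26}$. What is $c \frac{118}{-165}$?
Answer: $\frac{236}{495} \approx 0.47677$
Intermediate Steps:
$V = - \frac{2}{3}$ ($V = \frac{6 + 0}{-9} = 6 \left(- \frac{1}{9}\right) = - \frac{2}{3} \approx -0.66667$)
$c = - \frac{2}{3} \approx -0.66667$
$c \frac{118}{-165} = - \frac{2 \frac{118}{-165}}{3} = - \frac{2 \cdot 118 \left(- \frac{1}{165}\right)}{3} = \left(- \frac{2}{3}\right) \left(- \frac{118}{165}\right) = \frac{236}{495}$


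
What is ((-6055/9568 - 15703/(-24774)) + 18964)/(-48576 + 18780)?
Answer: -2247590946491/3531386641536 ≈ -0.63646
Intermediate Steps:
((-6055/9568 - 15703/(-24774)) + 18964)/(-48576 + 18780) = ((-6055*1/9568 - 15703*(-1/24774)) + 18964)/(-29796) = ((-6055/9568 + 15703/24774) + 18964)*(-1/29796) = (119867/118518816 + 18964)*(-1/29796) = (2247590946491/118518816)*(-1/29796) = -2247590946491/3531386641536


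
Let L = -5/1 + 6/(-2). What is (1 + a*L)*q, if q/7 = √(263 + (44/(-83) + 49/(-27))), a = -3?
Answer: 1400*√2272623/747 ≈ 2825.3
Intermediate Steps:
L = -8 (L = -5*1 + 6*(-½) = -5 - 3 = -8)
q = 56*√2272623/747 (q = 7*√(263 + (44/(-83) + 49/(-27))) = 7*√(263 + (44*(-1/83) + 49*(-1/27))) = 7*√(263 + (-44/83 - 49/27)) = 7*√(263 - 5255/2241) = 7*√(584128/2241) = 7*(8*√2272623/747) = 56*√2272623/747 ≈ 113.01)
(1 + a*L)*q = (1 - 3*(-8))*(56*√2272623/747) = (1 + 24)*(56*√2272623/747) = 25*(56*√2272623/747) = 1400*√2272623/747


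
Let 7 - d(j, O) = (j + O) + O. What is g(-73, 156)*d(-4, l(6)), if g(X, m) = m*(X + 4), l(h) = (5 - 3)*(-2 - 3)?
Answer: -333684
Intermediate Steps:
l(h) = -10 (l(h) = 2*(-5) = -10)
g(X, m) = m*(4 + X)
d(j, O) = 7 - j - 2*O (d(j, O) = 7 - ((j + O) + O) = 7 - ((O + j) + O) = 7 - (j + 2*O) = 7 + (-j - 2*O) = 7 - j - 2*O)
g(-73, 156)*d(-4, l(6)) = (156*(4 - 73))*(7 - 1*(-4) - 2*(-10)) = (156*(-69))*(7 + 4 + 20) = -10764*31 = -333684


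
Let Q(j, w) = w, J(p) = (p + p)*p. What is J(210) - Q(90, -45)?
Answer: 88245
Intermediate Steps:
J(p) = 2*p**2 (J(p) = (2*p)*p = 2*p**2)
J(210) - Q(90, -45) = 2*210**2 - 1*(-45) = 2*44100 + 45 = 88200 + 45 = 88245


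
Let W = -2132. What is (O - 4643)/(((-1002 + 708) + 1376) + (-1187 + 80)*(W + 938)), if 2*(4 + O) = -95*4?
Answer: -4837/1322840 ≈ -0.0036565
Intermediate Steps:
O = -194 (O = -4 + (-95*4)/2 = -4 + (1/2)*(-380) = -4 - 190 = -194)
(O - 4643)/(((-1002 + 708) + 1376) + (-1187 + 80)*(W + 938)) = (-194 - 4643)/(((-1002 + 708) + 1376) + (-1187 + 80)*(-2132 + 938)) = -4837/((-294 + 1376) - 1107*(-1194)) = -4837/(1082 + 1321758) = -4837/1322840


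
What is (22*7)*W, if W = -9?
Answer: -1386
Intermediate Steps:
(22*7)*W = (22*7)*(-9) = 154*(-9) = -1386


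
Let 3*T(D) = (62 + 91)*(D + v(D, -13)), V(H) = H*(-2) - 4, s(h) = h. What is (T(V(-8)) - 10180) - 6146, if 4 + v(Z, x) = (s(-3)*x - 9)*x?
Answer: -35808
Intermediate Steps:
V(H) = -4 - 2*H (V(H) = -2*H - 4 = -4 - 2*H)
v(Z, x) = -4 + x*(-9 - 3*x) (v(Z, x) = -4 + (-3*x - 9)*x = -4 + (-9 - 3*x)*x = -4 + x*(-9 - 3*x))
T(D) = -20094 + 51*D (T(D) = ((62 + 91)*(D + (-4 - 9*(-13) - 3*(-13)²)))/3 = (153*(D + (-4 + 117 - 3*169)))/3 = (153*(D + (-4 + 117 - 507)))/3 = (153*(D - 394))/3 = (153*(-394 + D))/3 = (-60282 + 153*D)/3 = -20094 + 51*D)
(T(V(-8)) - 10180) - 6146 = ((-20094 + 51*(-4 - 2*(-8))) - 10180) - 6146 = ((-20094 + 51*(-4 + 16)) - 10180) - 6146 = ((-20094 + 51*12) - 10180) - 6146 = ((-20094 + 612) - 10180) - 6146 = (-19482 - 10180) - 6146 = -29662 - 6146 = -35808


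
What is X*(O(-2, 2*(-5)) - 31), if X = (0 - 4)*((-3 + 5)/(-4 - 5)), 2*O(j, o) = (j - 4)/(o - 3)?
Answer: -3200/117 ≈ -27.350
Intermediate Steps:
O(j, o) = (-4 + j)/(2*(-3 + o)) (O(j, o) = ((j - 4)/(o - 3))/2 = ((-4 + j)/(-3 + o))/2 = (-4 + j)/(2*(-3 + o)))
X = 8/9 (X = -8/(-9) = -8*(-1)/9 = -4*(-2/9) = 8/9 ≈ 0.88889)
X*(O(-2, 2*(-5)) - 31) = 8*((-4 - 2)/(2*(-3 + 2*(-5))) - 31)/9 = 8*((½)*(-6)/(-3 - 10) - 31)/9 = 8*((½)*(-6)/(-13) - 31)/9 = 8*((½)*(-1/13)*(-6) - 31)/9 = 8*(3/13 - 31)/9 = (8/9)*(-400/13) = -3200/117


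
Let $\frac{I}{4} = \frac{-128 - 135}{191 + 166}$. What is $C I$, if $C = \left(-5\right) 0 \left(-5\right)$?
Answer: $0$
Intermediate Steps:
$C = 0$ ($C = 0 \left(-5\right) = 0$)
$I = - \frac{1052}{357}$ ($I = 4 \frac{-128 - 135}{191 + 166} = 4 \left(- \frac{263}{357}\right) = - \frac{1052}{357} \approx -2.9468$)
$C I = 0 \left(- \frac{1052}{357}\right) = 0$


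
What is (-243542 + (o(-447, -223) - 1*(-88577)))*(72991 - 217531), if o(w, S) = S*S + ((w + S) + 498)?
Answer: 15235672320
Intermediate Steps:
o(w, S) = 498 + S + w + S**2 (o(w, S) = S**2 + ((S + w) + 498) = S**2 + (498 + S + w) = 498 + S + w + S**2)
(-243542 + (o(-447, -223) - 1*(-88577)))*(72991 - 217531) = (-243542 + ((498 - 223 - 447 + (-223)**2) - 1*(-88577)))*(72991 - 217531) = (-243542 + ((498 - 223 - 447 + 49729) + 88577))*(-144540) = (-243542 + (49557 + 88577))*(-144540) = (-243542 + 138134)*(-144540) = -105408*(-144540) = 15235672320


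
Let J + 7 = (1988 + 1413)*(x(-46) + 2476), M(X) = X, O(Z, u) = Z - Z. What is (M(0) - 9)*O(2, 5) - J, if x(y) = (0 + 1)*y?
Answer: -8264423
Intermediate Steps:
x(y) = y (x(y) = 1*y = y)
O(Z, u) = 0
J = 8264423 (J = -7 + (1988 + 1413)*(-46 + 2476) = -7 + 3401*2430 = -7 + 8264430 = 8264423)
(M(0) - 9)*O(2, 5) - J = (0 - 9)*0 - 1*8264423 = -9*0 - 8264423 = 0 - 8264423 = -8264423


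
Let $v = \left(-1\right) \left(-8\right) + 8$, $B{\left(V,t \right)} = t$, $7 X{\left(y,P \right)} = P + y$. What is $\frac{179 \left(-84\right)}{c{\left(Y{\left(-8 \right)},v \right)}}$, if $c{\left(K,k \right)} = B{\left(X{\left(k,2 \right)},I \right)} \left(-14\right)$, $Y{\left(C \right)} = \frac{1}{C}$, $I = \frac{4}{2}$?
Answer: $537$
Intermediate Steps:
$X{\left(y,P \right)} = \frac{P}{7} + \frac{y}{7}$ ($X{\left(y,P \right)} = \frac{P + y}{7} = \frac{P}{7} + \frac{y}{7}$)
$I = 2$ ($I = 4 \cdot \frac{1}{2} = 2$)
$v = 16$ ($v = 8 + 8 = 16$)
$c{\left(K,k \right)} = -28$ ($c{\left(K,k \right)} = 2 \left(-14\right) = -28$)
$\frac{179 \left(-84\right)}{c{\left(Y{\left(-8 \right)},v \right)}} = \frac{179 \left(-84\right)}{-28} = \left(-15036\right) \left(- \frac{1}{28}\right) = 537$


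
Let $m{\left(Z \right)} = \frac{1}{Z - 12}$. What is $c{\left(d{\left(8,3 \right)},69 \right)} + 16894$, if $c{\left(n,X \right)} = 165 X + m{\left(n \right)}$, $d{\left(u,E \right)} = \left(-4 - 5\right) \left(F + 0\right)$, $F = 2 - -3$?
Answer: $\frac{1611902}{57} \approx 28279.0$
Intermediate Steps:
$F = 5$ ($F = 2 + 3 = 5$)
$m{\left(Z \right)} = \frac{1}{-12 + Z}$
$d{\left(u,E \right)} = -45$ ($d{\left(u,E \right)} = \left(-4 - 5\right) \left(5 + 0\right) = \left(-9\right) 5 = -45$)
$c{\left(n,X \right)} = \frac{1}{-12 + n} + 165 X$ ($c{\left(n,X \right)} = 165 X + \frac{1}{-12 + n} = \frac{1}{-12 + n} + 165 X$)
$c{\left(d{\left(8,3 \right)},69 \right)} + 16894 = \frac{1 + 165 \cdot 69 \left(-12 - 45\right)}{-12 - 45} + 16894 = \frac{1 + 165 \cdot 69 \left(-57\right)}{-57} + 16894 = - \frac{1 - 648945}{57} + 16894 = \left(- \frac{1}{57}\right) \left(-648944\right) + 16894 = \frac{648944}{57} + 16894 = \frac{1611902}{57}$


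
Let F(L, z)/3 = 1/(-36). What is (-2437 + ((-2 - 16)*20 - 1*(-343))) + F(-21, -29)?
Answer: -29449/12 ≈ -2454.1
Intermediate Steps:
F(L, z) = -1/12 (F(L, z) = 3/(-36) = 3*(-1/36) = -1/12)
(-2437 + ((-2 - 16)*20 - 1*(-343))) + F(-21, -29) = (-2437 + ((-2 - 16)*20 - 1*(-343))) - 1/12 = (-2437 + (-18*20 + 343)) - 1/12 = (-2437 + (-360 + 343)) - 1/12 = (-2437 - 17) - 1/12 = -2454 - 1/12 = -29449/12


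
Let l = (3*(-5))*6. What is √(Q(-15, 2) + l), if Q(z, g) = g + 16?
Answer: 6*I*√2 ≈ 8.4853*I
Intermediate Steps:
Q(z, g) = 16 + g
l = -90 (l = -15*6 = -90)
√(Q(-15, 2) + l) = √((16 + 2) - 90) = √(18 - 90) = √(-72) = 6*I*√2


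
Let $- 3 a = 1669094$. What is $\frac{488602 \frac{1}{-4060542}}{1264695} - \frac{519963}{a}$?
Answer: $\frac{4005285368929226411}{4285688570250545430} \approx 0.93457$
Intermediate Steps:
$a = - \frac{1669094}{3}$ ($a = \left(- \frac{1}{3}\right) 1669094 = - \frac{1669094}{3} \approx -5.5637 \cdot 10^{5}$)
$\frac{488602 \frac{1}{-4060542}}{1264695} - \frac{519963}{a} = \frac{488602 \frac{1}{-4060542}}{1264695} - \frac{519963}{- \frac{1669094}{3}} = 488602 \left(- \frac{1}{4060542}\right) \frac{1}{1264695} - - \frac{1559889}{1669094} = \left(- \frac{244301}{2030271}\right) \frac{1}{1264695} + \frac{1559889}{1669094} = - \frac{244301}{2567673582345} + \frac{1559889}{1669094} = \frac{4005285368929226411}{4285688570250545430}$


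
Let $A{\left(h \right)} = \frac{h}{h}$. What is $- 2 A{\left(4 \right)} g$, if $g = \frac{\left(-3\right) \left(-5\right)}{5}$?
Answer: $-6$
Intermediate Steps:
$g = 3$ ($g = 15 \cdot \frac{1}{5} = 3$)
$A{\left(h \right)} = 1$
$- 2 A{\left(4 \right)} g = \left(-2\right) 1 \cdot 3 = \left(-2\right) 3 = -6$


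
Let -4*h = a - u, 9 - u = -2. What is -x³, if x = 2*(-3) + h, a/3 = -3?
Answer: 1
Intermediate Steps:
a = -9 (a = 3*(-3) = -9)
u = 11 (u = 9 - 1*(-2) = 9 + 2 = 11)
h = 5 (h = -(-9 - 1*11)/4 = -(-9 - 11)/4 = -¼*(-20) = 5)
x = -1 (x = 2*(-3) + 5 = -6 + 5 = -1)
-x³ = -1*(-1)³ = -1*(-1) = 1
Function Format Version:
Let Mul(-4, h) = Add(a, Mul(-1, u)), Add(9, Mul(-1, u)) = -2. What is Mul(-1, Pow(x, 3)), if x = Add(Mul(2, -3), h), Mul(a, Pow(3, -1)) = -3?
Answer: 1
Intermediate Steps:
a = -9 (a = Mul(3, -3) = -9)
u = 11 (u = Add(9, Mul(-1, -2)) = Add(9, 2) = 11)
h = 5 (h = Mul(Rational(-1, 4), Add(-9, Mul(-1, 11))) = Mul(Rational(-1, 4), Add(-9, -11)) = Mul(Rational(-1, 4), -20) = 5)
x = -1 (x = Add(Mul(2, -3), 5) = Add(-6, 5) = -1)
Mul(-1, Pow(x, 3)) = Mul(-1, Pow(-1, 3)) = Mul(-1, -1) = 1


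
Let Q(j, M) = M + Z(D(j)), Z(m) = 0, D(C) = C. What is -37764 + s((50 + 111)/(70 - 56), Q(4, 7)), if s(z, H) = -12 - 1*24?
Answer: -37800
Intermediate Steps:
Q(j, M) = M (Q(j, M) = M + 0 = M)
s(z, H) = -36 (s(z, H) = -12 - 24 = -36)
-37764 + s((50 + 111)/(70 - 56), Q(4, 7)) = -37764 - 36 = -37800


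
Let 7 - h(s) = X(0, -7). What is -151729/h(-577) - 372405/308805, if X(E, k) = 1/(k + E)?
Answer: -21866755811/1029350 ≈ -21243.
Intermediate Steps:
X(E, k) = 1/(E + k)
h(s) = 50/7 (h(s) = 7 - 1/(0 - 7) = 7 - 1/(-7) = 7 - 1*(-⅐) = 7 + ⅐ = 50/7)
-151729/h(-577) - 372405/308805 = -151729/50/7 - 372405/308805 = -151729*7/50 - 372405*1/308805 = -1062103/50 - 24827/20587 = -21866755811/1029350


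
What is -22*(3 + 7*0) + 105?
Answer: 39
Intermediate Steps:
-22*(3 + 7*0) + 105 = -22*(3 + 0) + 105 = -22*3 + 105 = -66 + 105 = 39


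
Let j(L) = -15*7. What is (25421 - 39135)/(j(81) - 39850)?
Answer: 13714/39955 ≈ 0.34324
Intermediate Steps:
j(L) = -105
(25421 - 39135)/(j(81) - 39850) = (25421 - 39135)/(-105 - 39850) = -13714/(-39955) = -13714*(-1/39955) = 13714/39955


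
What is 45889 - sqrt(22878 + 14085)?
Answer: 45889 - 111*sqrt(3) ≈ 45697.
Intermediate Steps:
45889 - sqrt(22878 + 14085) = 45889 - sqrt(36963) = 45889 - 111*sqrt(3)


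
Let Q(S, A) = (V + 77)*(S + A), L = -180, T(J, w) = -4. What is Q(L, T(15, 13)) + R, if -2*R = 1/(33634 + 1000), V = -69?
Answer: -101962497/69268 ≈ -1472.0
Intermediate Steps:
Q(S, A) = 8*A + 8*S (Q(S, A) = (-69 + 77)*(S + A) = 8*(A + S) = 8*A + 8*S)
R = -1/69268 (R = -1/(2*(33634 + 1000)) = -½/34634 = -½*1/34634 = -1/69268 ≈ -1.4437e-5)
Q(L, T(15, 13)) + R = (8*(-4) + 8*(-180)) - 1/69268 = (-32 - 1440) - 1/69268 = -1472 - 1/69268 = -101962497/69268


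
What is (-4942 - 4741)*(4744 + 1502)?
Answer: -60480018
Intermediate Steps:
(-4942 - 4741)*(4744 + 1502) = -9683*6246 = -60480018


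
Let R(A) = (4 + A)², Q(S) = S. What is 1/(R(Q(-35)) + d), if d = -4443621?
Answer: -1/4442660 ≈ -2.2509e-7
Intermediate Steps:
1/(R(Q(-35)) + d) = 1/((4 - 35)² - 4443621) = 1/((-31)² - 4443621) = 1/(961 - 4443621) = 1/(-4442660) = -1/4442660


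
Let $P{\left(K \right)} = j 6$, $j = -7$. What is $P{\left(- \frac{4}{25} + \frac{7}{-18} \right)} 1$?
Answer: $-42$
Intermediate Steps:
$P{\left(K \right)} = -42$ ($P{\left(K \right)} = \left(-7\right) 6 = -42$)
$P{\left(- \frac{4}{25} + \frac{7}{-18} \right)} 1 = \left(-42\right) 1 = -42$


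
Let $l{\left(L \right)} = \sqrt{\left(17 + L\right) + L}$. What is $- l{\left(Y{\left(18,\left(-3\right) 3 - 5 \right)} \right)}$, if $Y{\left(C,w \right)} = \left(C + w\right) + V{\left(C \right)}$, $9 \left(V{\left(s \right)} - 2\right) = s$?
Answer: $- \sqrt{33} \approx -5.7446$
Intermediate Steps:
$V{\left(s \right)} = 2 + \frac{s}{9}$
$Y{\left(C,w \right)} = 2 + w + \frac{10 C}{9}$ ($Y{\left(C,w \right)} = \left(C + w\right) + \left(2 + \frac{C}{9}\right) = 2 + w + \frac{10 C}{9}$)
$l{\left(L \right)} = \sqrt{17 + 2 L}$
$- l{\left(Y{\left(18,\left(-3\right) 3 - 5 \right)} \right)} = - \sqrt{17 + 2 \left(2 - 14 + \frac{10}{9} \cdot 18\right)} = - \sqrt{17 + 2 \left(2 - 14 + 20\right)} = - \sqrt{17 + 2 \cdot 8} = - \sqrt{17 + 16} = - \sqrt{33}$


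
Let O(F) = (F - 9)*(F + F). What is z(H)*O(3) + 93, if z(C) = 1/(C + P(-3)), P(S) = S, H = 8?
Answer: 429/5 ≈ 85.800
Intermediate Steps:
O(F) = 2*F*(-9 + F) (O(F) = (-9 + F)*(2*F) = 2*F*(-9 + F))
z(C) = 1/(-3 + C) (z(C) = 1/(C - 3) = 1/(-3 + C))
z(H)*O(3) + 93 = (2*3*(-9 + 3))/(-3 + 8) + 93 = (2*3*(-6))/5 + 93 = (⅕)*(-36) + 93 = -36/5 + 93 = 429/5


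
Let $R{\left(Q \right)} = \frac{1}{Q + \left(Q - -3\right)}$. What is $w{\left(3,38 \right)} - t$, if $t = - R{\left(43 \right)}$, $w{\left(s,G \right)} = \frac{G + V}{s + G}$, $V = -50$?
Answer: $- \frac{1027}{3649} \approx -0.28145$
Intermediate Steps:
$w{\left(s,G \right)} = \frac{-50 + G}{G + s}$ ($w{\left(s,G \right)} = \frac{G - 50}{s + G} = \frac{-50 + G}{G + s}$)
$R{\left(Q \right)} = \frac{1}{3 + 2 Q}$ ($R{\left(Q \right)} = \frac{1}{Q + \left(Q + 3\right)} = \frac{1}{Q + \left(3 + Q\right)} = \frac{1}{3 + 2 Q}$)
$t = - \frac{1}{89}$ ($t = - \frac{1}{3 + 2 \cdot 43} = - \frac{1}{3 + 86} = - \frac{1}{89} \approx -0.011236$)
$w{\left(3,38 \right)} - t = \frac{-50 + 38}{38 + 3} - - \frac{1}{89} = \frac{1}{41} \left(-12\right) + \frac{1}{89} = - \frac{12}{41} + \frac{1}{89} = - \frac{1027}{3649}$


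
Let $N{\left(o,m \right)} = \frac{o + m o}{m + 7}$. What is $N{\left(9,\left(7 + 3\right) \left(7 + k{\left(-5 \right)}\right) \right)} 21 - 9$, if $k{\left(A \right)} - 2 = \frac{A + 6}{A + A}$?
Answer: $\frac{2691}{16} \approx 168.19$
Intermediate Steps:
$k{\left(A \right)} = 2 + \frac{6 + A}{2 A}$ ($k{\left(A \right)} = 2 + \frac{A + 6}{A + A} = 2 + \frac{6 + A}{2 A}$)
$N{\left(o,m \right)} = \frac{o + m o}{7 + m}$
$N{\left(9,\left(7 + 3\right) \left(7 + k{\left(-5 \right)}\right) \right)} 21 - 9 = \frac{9 \left(1 + \left(7 + 3\right) \left(7 + \left(\frac{5}{2} + \frac{3}{-5}\right)\right)\right)}{7 + \left(7 + 3\right) \left(7 + \left(\frac{5}{2} + \frac{3}{-5}\right)\right)} 21 - 9 = \frac{9 \left(1 + 10 \left(7 + \left(\frac{5}{2} + 3 \left(- \frac{1}{5}\right)\right)\right)\right)}{7 + 10 \left(7 + \left(\frac{5}{2} + 3 \left(- \frac{1}{5}\right)\right)\right)} 21 - 9 = \frac{9 \left(1 + 10 \left(7 + \left(\frac{5}{2} - \frac{3}{5}\right)\right)\right)}{7 + 10 \left(7 + \left(\frac{5}{2} - \frac{3}{5}\right)\right)} 21 - 9 = \frac{9 \left(1 + 10 \left(7 + \frac{19}{10}\right)\right)}{7 + 10 \left(7 + \frac{19}{10}\right)} 21 - 9 = \frac{9 \left(1 + 10 \cdot \frac{89}{10}\right)}{7 + 10 \cdot \frac{89}{10}} \cdot 21 - 9 = \frac{9 \left(1 + 89\right)}{7 + 89} \cdot 21 - 9 = 9 \cdot \frac{1}{96} \cdot 90 \cdot 21 - 9 = \frac{135}{16} \cdot 21 - 9 = \frac{2835}{16} - 9 = \frac{2691}{16}$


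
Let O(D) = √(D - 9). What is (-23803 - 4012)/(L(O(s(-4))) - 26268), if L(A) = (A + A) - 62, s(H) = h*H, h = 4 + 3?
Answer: 366184475/346634524 + 27815*I*√37/346634524 ≈ 1.0564 + 0.0004881*I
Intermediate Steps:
h = 7
s(H) = 7*H
O(D) = √(-9 + D)
L(A) = -62 + 2*A (L(A) = 2*A - 62 = -62 + 2*A)
(-23803 - 4012)/(L(O(s(-4))) - 26268) = (-23803 - 4012)/((-62 + 2*√(-9 + 7*(-4))) - 26268) = -27815/((-62 + 2*√(-9 - 28)) - 26268) = -27815/((-62 + 2*√(-37)) - 26268) = -27815/((-62 + 2*(I*√37)) - 26268) = -27815/((-62 + 2*I*√37) - 26268) = -27815/(-26330 + 2*I*√37)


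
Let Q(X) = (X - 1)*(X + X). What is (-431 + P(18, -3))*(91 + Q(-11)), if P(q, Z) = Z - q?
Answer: -160460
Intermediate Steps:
Q(X) = 2*X*(-1 + X) (Q(X) = (-1 + X)*(2*X) = 2*X*(-1 + X))
(-431 + P(18, -3))*(91 + Q(-11)) = (-431 + (-3 - 1*18))*(91 + 2*(-11)*(-1 - 11)) = (-431 + (-3 - 18))*(91 + 2*(-11)*(-12)) = (-431 - 21)*(91 + 264) = -452*355 = -160460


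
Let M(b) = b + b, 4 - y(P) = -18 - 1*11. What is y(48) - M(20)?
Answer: -7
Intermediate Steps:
y(P) = 33 (y(P) = 4 - (-18 - 1*11) = 4 - (-18 - 11) = 4 - 1*(-29) = 4 + 29 = 33)
M(b) = 2*b
y(48) - M(20) = 33 - 2*20 = 33 - 1*40 = 33 - 40 = -7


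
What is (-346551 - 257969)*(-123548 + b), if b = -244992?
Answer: 222789800800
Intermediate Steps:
(-346551 - 257969)*(-123548 + b) = (-346551 - 257969)*(-123548 - 244992) = -604520*(-368540) = 222789800800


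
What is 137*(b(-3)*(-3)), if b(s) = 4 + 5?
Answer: -3699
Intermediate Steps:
b(s) = 9
137*(b(-3)*(-3)) = 137*(9*(-3)) = 137*(-27) = -3699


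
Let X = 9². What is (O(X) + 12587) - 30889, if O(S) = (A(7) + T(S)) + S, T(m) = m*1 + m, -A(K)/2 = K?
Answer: -18073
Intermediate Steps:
A(K) = -2*K
X = 81
T(m) = 2*m (T(m) = m + m = 2*m)
O(S) = -14 + 3*S (O(S) = (-2*7 + 2*S) + S = (-14 + 2*S) + S = -14 + 3*S)
(O(X) + 12587) - 30889 = ((-14 + 3*81) + 12587) - 30889 = ((-14 + 243) + 12587) - 30889 = (229 + 12587) - 30889 = 12816 - 30889 = -18073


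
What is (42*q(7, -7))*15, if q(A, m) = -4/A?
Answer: -360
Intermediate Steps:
(42*q(7, -7))*15 = (42*(-4/7))*15 = -24*15 = -360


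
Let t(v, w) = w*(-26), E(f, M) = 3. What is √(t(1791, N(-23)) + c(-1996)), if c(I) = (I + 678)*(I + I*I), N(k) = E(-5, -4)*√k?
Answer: √(-5248302360 - 78*I*√23) ≈ 0.e-3 - 72445.0*I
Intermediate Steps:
N(k) = 3*√k
t(v, w) = -26*w
c(I) = (678 + I)*(I + I²)
√(t(1791, N(-23)) + c(-1996)) = √(-78*√(-23) - 1996*(678 + (-1996)² + 679*(-1996))) = √(-78*I*√23 - 1996*(678 + 3984016 - 1355284)) = √(-78*I*√23 - 1996*2629410) = √(-78*I*√23 - 5248302360) = √(-5248302360 - 78*I*√23)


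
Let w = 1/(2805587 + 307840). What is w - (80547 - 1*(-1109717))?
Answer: -3705800074727/3113427 ≈ -1.1903e+6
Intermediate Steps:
w = 1/3113427 ≈ 3.2119e-7
w - (80547 - 1*(-1109717)) = 1/3113427 - (80547 - 1*(-1109717)) = 1/3113427 - (80547 + 1109717) = 1/3113427 - 1*1190264 = 1/3113427 - 1190264 = -3705800074727/3113427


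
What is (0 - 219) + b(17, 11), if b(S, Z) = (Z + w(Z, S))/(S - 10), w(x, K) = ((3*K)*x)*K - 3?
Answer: 8012/7 ≈ 1144.6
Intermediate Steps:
w(x, K) = -3 + 3*x*K² (w(x, K) = (3*K*x)*K - 3 = 3*x*K² - 3 = -3 + 3*x*K²)
b(S, Z) = (-3 + Z + 3*Z*S²)/(-10 + S) (b(S, Z) = (Z + (-3 + 3*Z*S²))/(S - 10) = (-3 + Z + 3*Z*S²)/(-10 + S))
(0 - 219) + b(17, 11) = (0 - 219) + (-3 + 11 + 3*11*17²)/(-10 + 17) = -219 + (-3 + 11 + 3*11*289)/7 = -219 + (-3 + 11 + 9537)/7 = -219 + (⅐)*9545 = -219 + 9545/7 = 8012/7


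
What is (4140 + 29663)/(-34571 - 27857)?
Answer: -33803/62428 ≈ -0.54147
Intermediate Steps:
(4140 + 29663)/(-34571 - 27857) = 33803/(-62428) = 33803*(-1/62428) = -33803/62428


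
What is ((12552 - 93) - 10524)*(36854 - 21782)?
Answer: 29164320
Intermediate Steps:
((12552 - 93) - 10524)*(36854 - 21782) = (12459 - 10524)*15072 = 1935*15072 = 29164320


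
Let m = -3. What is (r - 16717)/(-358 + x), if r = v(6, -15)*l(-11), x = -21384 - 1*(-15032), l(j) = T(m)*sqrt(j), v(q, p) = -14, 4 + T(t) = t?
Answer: 16717/6710 - 49*I*sqrt(11)/3355 ≈ 2.4914 - 0.04844*I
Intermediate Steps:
T(t) = -4 + t
l(j) = -7*sqrt(j) (l(j) = (-4 - 3)*sqrt(j) = -7*sqrt(j))
x = -6352 (x = -21384 + 15032 = -6352)
r = 98*I*sqrt(11) (r = -(-98)*sqrt(-11) = -(-98)*I*sqrt(11) = 98*I*sqrt(11) ≈ 325.03*I)
(r - 16717)/(-358 + x) = (98*I*sqrt(11) - 16717)/(-358 - 6352) = (-16717 + 98*I*sqrt(11))/(-6710) = (-16717 + 98*I*sqrt(11))*(-1/6710) = 16717/6710 - 49*I*sqrt(11)/3355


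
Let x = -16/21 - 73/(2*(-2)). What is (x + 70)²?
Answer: 54007801/7056 ≈ 7654.2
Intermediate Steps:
x = 1469/84 (x = -16*1/21 - 73/(-4) = -16/21 - 73*(-¼) = -16/21 + 73/4 = 1469/84 ≈ 17.488)
(x + 70)² = (1469/84 + 70)² = (7349/84)² = 54007801/7056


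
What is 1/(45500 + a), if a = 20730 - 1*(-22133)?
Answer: 1/88363 ≈ 1.1317e-5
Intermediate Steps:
a = 42863 (a = 20730 + 22133 = 42863)
1/(45500 + a) = 1/(45500 + 42863) = 1/88363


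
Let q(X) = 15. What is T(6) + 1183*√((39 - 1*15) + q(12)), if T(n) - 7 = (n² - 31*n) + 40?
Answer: -103 + 1183*√39 ≈ 7284.8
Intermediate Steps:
T(n) = 47 + n² - 31*n (T(n) = 7 + ((n² - 31*n) + 40) = 7 + (40 + n² - 31*n) = 47 + n² - 31*n)
T(6) + 1183*√((39 - 1*15) + q(12)) = (47 + 6² - 31*6) + 1183*√((39 - 1*15) + 15) = (47 + 36 - 186) + 1183*√((39 - 15) + 15) = -103 + 1183*√(24 + 15) = -103 + 1183*√39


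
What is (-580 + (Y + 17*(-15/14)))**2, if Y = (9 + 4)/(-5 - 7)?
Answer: 2534216281/7056 ≈ 3.5916e+5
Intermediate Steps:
Y = -13/12 (Y = 13/(-12) = 13*(-1/12) = -13/12 ≈ -1.0833)
(-580 + (Y + 17*(-15/14)))**2 = (-580 + (-13/12 + 17*(-15/14)))**2 = (-580 + (-13/12 - 255/14))**2 = (-580 - 1621/84)**2 = (-50341/84)**2 = 2534216281/7056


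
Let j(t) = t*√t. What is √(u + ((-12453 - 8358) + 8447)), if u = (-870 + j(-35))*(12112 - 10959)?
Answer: √(-1015474 - 40355*I*√35) ≈ 117.66 - 1014.6*I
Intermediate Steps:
j(t) = t^(3/2)
u = -1003110 - 40355*I*√35 (u = (-870 + (-35)^(3/2))*(12112 - 10959) = (-870 - 35*I*√35)*1153 = -1003110 - 40355*I*√35 ≈ -1.0031e+6 - 2.3874e+5*I)
√(u + ((-12453 - 8358) + 8447)) = √((-1003110 - 40355*I*√35) + ((-12453 - 8358) + 8447)) = √((-1003110 - 40355*I*√35) + (-20811 + 8447)) = √((-1003110 - 40355*I*√35) - 12364) = √(-1015474 - 40355*I*√35)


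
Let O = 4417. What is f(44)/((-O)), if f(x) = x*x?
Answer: -1936/4417 ≈ -0.43831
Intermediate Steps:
f(x) = x**2
f(44)/((-O)) = 44**2/((-1*4417)) = 1936/(-4417) = 1936*(-1/4417) = -1936/4417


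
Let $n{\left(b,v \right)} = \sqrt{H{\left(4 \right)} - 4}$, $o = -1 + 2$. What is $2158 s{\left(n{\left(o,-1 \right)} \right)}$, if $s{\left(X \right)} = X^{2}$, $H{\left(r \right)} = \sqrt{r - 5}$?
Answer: $-8632 + 2158 i \approx -8632.0 + 2158.0 i$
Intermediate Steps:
$o = 1$
$H{\left(r \right)} = \sqrt{-5 + r}$
$n{\left(b,v \right)} = \sqrt{-4 + i}$ ($n{\left(b,v \right)} = \sqrt{\sqrt{-5 + 4} - 4} = \sqrt{\sqrt{-1} - 4} = \sqrt{i - 4} = \sqrt{-4 + i}$)
$2158 s{\left(n{\left(o,-1 \right)} \right)} = 2158 \left(\sqrt{-4 + i}\right)^{2} = 2158 \left(-4 + i\right) = -8632 + 2158 i$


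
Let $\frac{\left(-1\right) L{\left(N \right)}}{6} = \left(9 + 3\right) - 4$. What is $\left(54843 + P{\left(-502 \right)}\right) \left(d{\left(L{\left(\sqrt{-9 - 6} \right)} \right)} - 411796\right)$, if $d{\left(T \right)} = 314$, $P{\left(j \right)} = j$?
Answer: $-22360343362$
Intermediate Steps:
$L{\left(N \right)} = -48$ ($L{\left(N \right)} = - 6 \left(\left(9 + 3\right) - 4\right) = - 6 \left(12 - 4\right) = \left(-6\right) 8 = -48$)
$\left(54843 + P{\left(-502 \right)}\right) \left(d{\left(L{\left(\sqrt{-9 - 6} \right)} \right)} - 411796\right) = \left(54843 - 502\right) \left(314 - 411796\right) = 54341 \left(-411482\right) = -22360343362$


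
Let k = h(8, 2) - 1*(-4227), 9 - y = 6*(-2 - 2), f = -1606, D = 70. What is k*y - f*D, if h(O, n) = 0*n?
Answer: 251911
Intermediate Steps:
h(O, n) = 0
y = 33 (y = 9 - 6*(-2 - 2) = 9 - 6*(-4) = 9 - 1*(-24) = 9 + 24 = 33)
k = 4227 (k = 0 - 1*(-4227) = 0 + 4227 = 4227)
k*y - f*D = 4227*33 - (-1606)*70 = 139491 - 1*(-112420) = 139491 + 112420 = 251911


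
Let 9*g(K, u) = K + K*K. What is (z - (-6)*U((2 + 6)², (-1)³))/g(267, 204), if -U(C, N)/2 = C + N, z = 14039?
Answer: 39849/23852 ≈ 1.6707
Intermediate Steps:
g(K, u) = K/9 + K²/9 (g(K, u) = (K + K*K)/9 = (K + K²)/9 = K/9 + K²/9)
U(C, N) = -2*C - 2*N (U(C, N) = -2*(C + N) = -2*C - 2*N)
(z - (-6)*U((2 + 6)², (-1)³))/g(267, 204) = (14039 - (-6)*(-2*(2 + 6)² - 2*(-1)³))/(((⅑)*267*(1 + 267))) = (14039 - (-6)*(-2*8² - 2*(-1)))/(((⅑)*267*268)) = (14039 - (-6)*(-2*64 + 2))/(23852/3) = (14039 - (-6)*(-128 + 2))*(3/23852) = (14039 - (-6)*(-126))*(3/23852) = (14039 - 1*756)*(3/23852) = (14039 - 756)*(3/23852) = 13283*(3/23852) = 39849/23852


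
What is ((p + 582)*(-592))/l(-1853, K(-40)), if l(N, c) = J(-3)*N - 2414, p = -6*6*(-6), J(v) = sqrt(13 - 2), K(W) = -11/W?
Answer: -67083072/1878959 + 51493344*sqrt(11)/1878959 ≈ 55.191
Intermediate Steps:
J(v) = sqrt(11)
p = 216 (p = -36*(-6) = 216)
l(N, c) = -2414 + N*sqrt(11) (l(N, c) = sqrt(11)*N - 2414 = N*sqrt(11) - 2414 = -2414 + N*sqrt(11))
((p + 582)*(-592))/l(-1853, K(-40)) = ((216 + 582)*(-592))/(-2414 - 1853*sqrt(11)) = (798*(-592))/(-2414 - 1853*sqrt(11)) = -472416/(-2414 - 1853*sqrt(11))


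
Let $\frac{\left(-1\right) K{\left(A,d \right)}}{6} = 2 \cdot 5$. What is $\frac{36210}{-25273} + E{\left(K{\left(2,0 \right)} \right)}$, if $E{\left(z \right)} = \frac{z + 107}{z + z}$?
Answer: $- \frac{5533031}{3032760} \approx -1.8244$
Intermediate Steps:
$K{\left(A,d \right)} = -60$ ($K{\left(A,d \right)} = - 6 \cdot 2 \cdot 5 = \left(-6\right) 10 = -60$)
$E{\left(z \right)} = \frac{107 + z}{2 z}$
$\frac{36210}{-25273} + E{\left(K{\left(2,0 \right)} \right)} = \frac{36210}{-25273} + \frac{107 - 60}{2 \left(-60\right)} = 36210 \left(- \frac{1}{25273}\right) + \frac{1}{2} \left(- \frac{1}{60}\right) 47 = - \frac{36210}{25273} - \frac{47}{120} = - \frac{5533031}{3032760}$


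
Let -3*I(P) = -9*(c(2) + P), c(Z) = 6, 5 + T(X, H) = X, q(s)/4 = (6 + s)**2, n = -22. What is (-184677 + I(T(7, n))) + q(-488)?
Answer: 744643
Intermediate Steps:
q(s) = 4*(6 + s)**2
T(X, H) = -5 + X
I(P) = 18 + 3*P (I(P) = -(-3)*(6 + P) = -(-54 - 9*P)/3 = 18 + 3*P)
(-184677 + I(T(7, n))) + q(-488) = (-184677 + (18 + 3*(-5 + 7))) + 4*(6 - 488)**2 = (-184677 + (18 + 3*2)) + 4*(-482)**2 = (-184677 + (18 + 6)) + 4*232324 = (-184677 + 24) + 929296 = -184653 + 929296 = 744643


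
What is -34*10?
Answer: -340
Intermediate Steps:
-34*10 = -340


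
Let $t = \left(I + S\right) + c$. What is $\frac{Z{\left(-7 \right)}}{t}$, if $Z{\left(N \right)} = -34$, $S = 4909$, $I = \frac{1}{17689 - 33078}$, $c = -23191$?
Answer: $\frac{523226}{281341699} \approx 0.0018598$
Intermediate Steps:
$I = - \frac{1}{15389}$ ($I = \frac{1}{-15389} = - \frac{1}{15389} \approx -6.4982 \cdot 10^{-5}$)
$t = - \frac{281341699}{15389}$ ($t = \left(- \frac{1}{15389} + 4909\right) - 23191 = \frac{75544600}{15389} - 23191 = - \frac{281341699}{15389} \approx -18282.0$)
$\frac{Z{\left(-7 \right)}}{t} = - \frac{34}{- \frac{281341699}{15389}} = \left(-34\right) \left(- \frac{15389}{281341699}\right) = \frac{523226}{281341699}$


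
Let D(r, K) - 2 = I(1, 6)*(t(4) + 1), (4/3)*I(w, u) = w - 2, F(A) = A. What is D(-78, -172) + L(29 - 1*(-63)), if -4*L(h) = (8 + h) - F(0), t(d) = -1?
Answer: -23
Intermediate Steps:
I(w, u) = -3/2 + 3*w/4 (I(w, u) = 3*(w - 2)/4 = 3*(-2 + w)/4 = -3/2 + 3*w/4)
L(h) = -2 - h/4 (L(h) = -((8 + h) - 1*0)/4 = -((8 + h) + 0)/4 = -(8 + h)/4 = -2 - h/4)
D(r, K) = 2 (D(r, K) = 2 + (-3/2 + (¾)*1)*(-1 + 1) = 2 + (-3/2 + ¾)*0 = 2 - ¾*0 = 2 + 0 = 2)
D(-78, -172) + L(29 - 1*(-63)) = 2 + (-2 - (29 - 1*(-63))/4) = 2 + (-2 - (29 + 63)/4) = 2 + (-2 - ¼*92) = 2 + (-2 - 23) = 2 - 25 = -23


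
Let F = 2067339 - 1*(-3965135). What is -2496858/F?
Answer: -178347/430891 ≈ -0.41390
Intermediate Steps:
F = 6032474 (F = 2067339 + 3965135 = 6032474)
-2496858/F = -2496858/6032474 = -2496858*1/6032474 = -178347/430891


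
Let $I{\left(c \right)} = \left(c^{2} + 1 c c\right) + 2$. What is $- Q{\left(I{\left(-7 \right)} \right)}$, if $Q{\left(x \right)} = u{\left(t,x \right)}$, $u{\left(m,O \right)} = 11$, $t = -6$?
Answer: $-11$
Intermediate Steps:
$I{\left(c \right)} = 2 + 2 c^{2}$ ($I{\left(c \right)} = \left(c^{2} + c c\right) + 2 = \left(c^{2} + c^{2}\right) + 2 = 2 c^{2} + 2 = 2 + 2 c^{2}$)
$Q{\left(x \right)} = 11$
$- Q{\left(I{\left(-7 \right)} \right)} = \left(-1\right) 11 = -11$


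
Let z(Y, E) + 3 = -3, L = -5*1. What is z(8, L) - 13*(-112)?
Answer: 1450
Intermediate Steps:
L = -5
z(Y, E) = -6 (z(Y, E) = -3 - 3 = -6)
z(8, L) - 13*(-112) = -6 - 13*(-112) = -6 + 1456 = 1450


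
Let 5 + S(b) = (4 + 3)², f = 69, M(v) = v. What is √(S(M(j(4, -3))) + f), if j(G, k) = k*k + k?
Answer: √113 ≈ 10.630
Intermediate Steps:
j(G, k) = k + k² (j(G, k) = k² + k = k + k²)
S(b) = 44 (S(b) = -5 + (4 + 3)² = -5 + 7² = -5 + 49 = 44)
√(S(M(j(4, -3))) + f) = √(44 + 69) = √113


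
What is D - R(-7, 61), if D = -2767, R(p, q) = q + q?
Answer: -2889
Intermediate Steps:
R(p, q) = 2*q
D - R(-7, 61) = -2767 - 2*61 = -2767 - 1*122 = -2767 - 122 = -2889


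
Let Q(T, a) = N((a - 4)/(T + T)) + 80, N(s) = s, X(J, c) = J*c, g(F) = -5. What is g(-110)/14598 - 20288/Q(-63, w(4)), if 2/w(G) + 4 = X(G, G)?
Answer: -223900455859/883222794 ≈ -253.50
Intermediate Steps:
w(G) = 2/(-4 + G²) (w(G) = 2/(-4 + G*G) = 2/(-4 + G²))
Q(T, a) = 80 + (-4 + a)/(2*T) (Q(T, a) = (a - 4)/(T + T) + 80 = (-4 + a)/((2*T)) + 80 = (-4 + a)*(1/(2*T)) + 80 = (-4 + a)/(2*T) + 80 = 80 + (-4 + a)/(2*T))
g(-110)/14598 - 20288/Q(-63, w(4)) = -5/14598 - 20288*(-126/(-4 + 2/(-4 + 4²) + 160*(-63))) = -5*1/14598 - 20288*(-126/(-4 + 2/(-4 + 16) - 10080)) = -5/14598 - 20288*(-126/(-4 + 2/12 - 10080)) = -5/14598 - 20288*(-126/(-4 + 2*(1/12) - 10080)) = -5/14598 - 20288*(-126/(-4 + ⅙ - 10080)) = -5/14598 - 20288/((½)*(-1/63)*(-60503/6)) = -5/14598 - 20288/60503/756 = -5/14598 - 20288*756/60503 = -5/14598 - 15337728/60503 = -223900455859/883222794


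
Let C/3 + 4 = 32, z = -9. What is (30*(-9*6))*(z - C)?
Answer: 150660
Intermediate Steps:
C = 84 (C = -12 + 3*32 = -12 + 96 = 84)
(30*(-9*6))*(z - C) = (30*(-9*6))*(-9 - 1*84) = (30*(-54))*(-9 - 84) = -1620*(-93) = 150660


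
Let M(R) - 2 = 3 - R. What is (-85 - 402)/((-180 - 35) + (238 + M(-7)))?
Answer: -487/35 ≈ -13.914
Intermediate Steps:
M(R) = 5 - R (M(R) = 2 + (3 - R) = 5 - R)
(-85 - 402)/((-180 - 35) + (238 + M(-7))) = (-85 - 402)/((-180 - 35) + (238 + (5 - 1*(-7)))) = -487/(-215 + (238 + (5 + 7))) = -487/(-215 + (238 + 12)) = -487/(-215 + 250) = -487/35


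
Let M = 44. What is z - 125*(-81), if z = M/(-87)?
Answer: 880831/87 ≈ 10125.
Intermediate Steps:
z = -44/87 (z = 44/(-87) = 44*(-1/87) = -44/87 ≈ -0.50575)
z - 125*(-81) = -44/87 - 125*(-81) = -44/87 + 10125 = 880831/87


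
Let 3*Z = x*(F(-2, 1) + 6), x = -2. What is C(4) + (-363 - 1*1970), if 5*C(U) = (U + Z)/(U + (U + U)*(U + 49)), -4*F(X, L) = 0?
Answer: -2333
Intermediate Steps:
F(X, L) = 0 (F(X, L) = -¼*0 = 0)
Z = -4 (Z = (-2*(0 + 6))/3 = (-2*6)/3 = (⅓)*(-12) = -4)
C(U) = (-4 + U)/(5*(U + 2*U*(49 + U))) (C(U) = ((U - 4)/(U + (U + U)*(U + 49)))/5 = ((-4 + U)/(U + (2*U)*(49 + U)))/5 = ((-4 + U)/(U + 2*U*(49 + U)))/5 = (-4 + U)/(5*(U + 2*U*(49 + U))))
C(4) + (-363 - 1*1970) = (⅕)*(-4 + 4)/(4*(99 + 2*4)) + (-363 - 1*1970) = (⅕)*(¼)*0/(99 + 8) + (-363 - 1970) = (⅕)*(¼)*0/107 - 2333 = (⅕)*(¼)*(1/107)*0 - 2333 = 0 - 2333 = -2333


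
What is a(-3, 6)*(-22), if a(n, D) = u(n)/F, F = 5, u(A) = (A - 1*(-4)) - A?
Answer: -88/5 ≈ -17.600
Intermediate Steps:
u(A) = 4 (u(A) = (A + 4) - A = (4 + A) - A = 4)
a(n, D) = ⅘ (a(n, D) = 4/5 = 4*(⅕) = ⅘)
a(-3, 6)*(-22) = (⅘)*(-22) = -88/5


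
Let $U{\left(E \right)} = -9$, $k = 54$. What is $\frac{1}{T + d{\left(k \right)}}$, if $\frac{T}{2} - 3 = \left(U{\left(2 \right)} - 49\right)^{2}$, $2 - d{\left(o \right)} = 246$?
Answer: $\frac{1}{6490} \approx 0.00015408$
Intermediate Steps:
$d{\left(o \right)} = -244$ ($d{\left(o \right)} = 2 - 246 = -244$)
$T = 6734$ ($T = 6 + 2 \left(-9 - 49\right)^{2} = 6 + 2 \left(-58\right)^{2} = 6 + 2 \cdot 3364 = 6 + 6728 = 6734$)
$\frac{1}{T + d{\left(k \right)}} = \frac{1}{6734 - 244} = \frac{1}{6490}$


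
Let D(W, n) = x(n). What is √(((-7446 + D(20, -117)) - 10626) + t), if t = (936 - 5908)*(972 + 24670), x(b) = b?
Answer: I*√127510213 ≈ 11292.0*I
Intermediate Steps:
D(W, n) = n
t = -127492024 (t = -4972*25642 = -127492024)
√(((-7446 + D(20, -117)) - 10626) + t) = √(((-7446 - 117) - 10626) - 127492024) = √((-7563 - 10626) - 127492024) = √(-18189 - 127492024) = √(-127510213) = I*√127510213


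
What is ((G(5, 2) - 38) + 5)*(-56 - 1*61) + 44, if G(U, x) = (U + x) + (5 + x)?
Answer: 2267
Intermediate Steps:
G(U, x) = 5 + U + 2*x
((G(5, 2) - 38) + 5)*(-56 - 1*61) + 44 = (((5 + 5 + 2*2) - 38) + 5)*(-56 - 1*61) + 44 = (((5 + 5 + 4) - 38) + 5)*(-56 - 61) + 44 = ((14 - 38) + 5)*(-117) + 44 = (-24 + 5)*(-117) + 44 = -19*(-117) + 44 = 2223 + 44 = 2267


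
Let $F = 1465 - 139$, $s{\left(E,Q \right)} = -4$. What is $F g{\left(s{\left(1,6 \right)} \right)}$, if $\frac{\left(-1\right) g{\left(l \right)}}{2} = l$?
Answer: $10608$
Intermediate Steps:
$g{\left(l \right)} = - 2 l$
$F = 1326$ ($F = 1465 - 139 = 1326$)
$F g{\left(s{\left(1,6 \right)} \right)} = 1326 \left(\left(-2\right) \left(-4\right)\right) = 1326 \cdot 8 = 10608$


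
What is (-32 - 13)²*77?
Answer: 155925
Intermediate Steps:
(-32 - 13)²*77 = (-45)²*77 = 2025*77 = 155925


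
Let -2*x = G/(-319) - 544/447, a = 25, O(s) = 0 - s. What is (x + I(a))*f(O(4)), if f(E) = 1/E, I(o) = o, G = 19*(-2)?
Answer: -910775/142593 ≈ -6.3872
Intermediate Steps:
O(s) = -s
G = -38
x = 78275/142593 (x = -(-38/(-319) - 544/447)/2 = -(-38*(-1/319) - 544*1/447)/2 = -(38/319 - 544/447)/2 = -1/2*(-156550/142593) = 78275/142593 ≈ 0.54894)
(x + I(a))*f(O(4)) = (78275/142593 + 25)/((-1*4)) = (3643100/142593)/(-4) = (3643100/142593)*(-1/4) = -910775/142593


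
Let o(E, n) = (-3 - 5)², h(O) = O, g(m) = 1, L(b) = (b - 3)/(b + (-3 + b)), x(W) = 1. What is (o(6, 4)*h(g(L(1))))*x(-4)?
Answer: 64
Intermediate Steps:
L(b) = (-3 + b)/(-3 + 2*b)
o(E, n) = 64 (o(E, n) = (-8)² = 64)
(o(6, 4)*h(g(L(1))))*x(-4) = (64*1)*1 = 64*1 = 64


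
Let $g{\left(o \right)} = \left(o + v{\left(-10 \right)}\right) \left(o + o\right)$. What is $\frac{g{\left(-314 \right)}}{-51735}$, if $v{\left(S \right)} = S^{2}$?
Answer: $- \frac{134392}{51735} \approx -2.5977$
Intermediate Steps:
$g{\left(o \right)} = 2 o \left(100 + o\right)$ ($g{\left(o \right)} = \left(o + \left(-10\right)^{2}\right) \left(o + o\right) = \left(o + 100\right) 2 o = \left(100 + o\right) 2 o = 2 o \left(100 + o\right)$)
$\frac{g{\left(-314 \right)}}{-51735} = \frac{2 \left(-314\right) \left(100 - 314\right)}{-51735} = 2 \left(-314\right) \left(-214\right) \left(- \frac{1}{51735}\right) = 134392 \left(- \frac{1}{51735}\right) = - \frac{134392}{51735}$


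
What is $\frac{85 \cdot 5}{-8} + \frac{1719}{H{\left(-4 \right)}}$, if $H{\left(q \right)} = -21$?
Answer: $- \frac{7559}{56} \approx -134.98$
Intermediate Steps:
$\frac{85 \cdot 5}{-8} + \frac{1719}{H{\left(-4 \right)}} = \frac{85 \cdot 5}{-8} + \frac{1719}{-21} = 425 \left(- \frac{1}{8}\right) + 1719 \left(- \frac{1}{21}\right) = - \frac{425}{8} - \frac{573}{7} = - \frac{7559}{56}$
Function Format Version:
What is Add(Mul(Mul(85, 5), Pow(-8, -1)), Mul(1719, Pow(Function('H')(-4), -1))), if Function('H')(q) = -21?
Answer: Rational(-7559, 56) ≈ -134.98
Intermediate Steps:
Add(Mul(Mul(85, 5), Pow(-8, -1)), Mul(1719, Pow(Function('H')(-4), -1))) = Add(Mul(Mul(85, 5), Pow(-8, -1)), Mul(1719, Pow(-21, -1))) = Add(Mul(425, Rational(-1, 8)), Mul(1719, Rational(-1, 21))) = Add(Rational(-425, 8), Rational(-573, 7)) = Rational(-7559, 56)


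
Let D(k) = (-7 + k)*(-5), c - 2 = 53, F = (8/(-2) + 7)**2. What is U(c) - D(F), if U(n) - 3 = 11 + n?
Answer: 79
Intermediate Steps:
F = 9 (F = (8*(-1/2) + 7)**2 = (-4 + 7)**2 = 3**2 = 9)
c = 55 (c = 2 + 53 = 55)
U(n) = 14 + n (U(n) = 3 + (11 + n) = 14 + n)
D(k) = 35 - 5*k
U(c) - D(F) = (14 + 55) - (35 - 5*9) = 69 - (35 - 45) = 69 - 1*(-10) = 69 + 10 = 79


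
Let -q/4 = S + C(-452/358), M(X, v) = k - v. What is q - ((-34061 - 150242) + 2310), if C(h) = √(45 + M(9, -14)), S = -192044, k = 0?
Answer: 950169 - 4*√59 ≈ 9.5014e+5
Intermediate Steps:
M(X, v) = -v (M(X, v) = 0 - v = -v)
C(h) = √59 (C(h) = √(45 - 1*(-14)) = √(45 + 14) = √59)
q = 768176 - 4*√59 (q = -4*(-192044 + √59) = 768176 - 4*√59 ≈ 7.6815e+5)
q - ((-34061 - 150242) + 2310) = (768176 - 4*√59) - ((-34061 - 150242) + 2310) = (768176 - 4*√59) - (-184303 + 2310) = (768176 - 4*√59) - 1*(-181993) = (768176 - 4*√59) + 181993 = 950169 - 4*√59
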